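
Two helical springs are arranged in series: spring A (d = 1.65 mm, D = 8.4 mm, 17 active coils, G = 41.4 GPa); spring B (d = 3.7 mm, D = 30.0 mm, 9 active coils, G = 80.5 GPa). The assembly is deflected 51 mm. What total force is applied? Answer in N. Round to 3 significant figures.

k_A = Gd⁴/(8D³N_a) = (41.4×10³)(1.65⁴)/(8·8.4³·17) = 3.8068 N/mm
k_B = Gd⁴/(8D³N_a) = (80.5×10³)(3.7⁴)/(8·30.0³·9) = 7.7608 N/mm
Series: 1/k_eq = 1/3.8068 + 1/7.7608 = 0.39154; k_eq = 2.554 N/mm
F = k_eq·δ = 2.554·51 = 130.25 N

130 N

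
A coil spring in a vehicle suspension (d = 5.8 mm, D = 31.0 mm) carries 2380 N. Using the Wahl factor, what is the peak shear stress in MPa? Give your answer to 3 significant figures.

Spring index C = D/d = 31.0/5.8 = 5.3448
K_W = (4C−1)/(4C−4) + 0.615/C = 20.379/17.379 + 0.1151 = 1.2877
τ₀ = 8FD/(πd³) = 8·2380·31.0/(π·5.8³) = 590240/612.96 = 962.93 MPa
τ_max = K·τ₀ = 1.2877 × 962.93 = 1239.9 MPa

1240 MPa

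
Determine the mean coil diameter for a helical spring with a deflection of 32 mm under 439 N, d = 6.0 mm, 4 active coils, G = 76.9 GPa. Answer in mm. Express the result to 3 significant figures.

61.0 mm

Required rate k = F/δ = 439/32 = 13.719 N/mm
D = (Gd⁴/(8N_a·k))^(1/3) = (76.9×10³·6.0⁴/(8·4·13.719))^(1/3)
  = (227021)^(1/3) = 61.0036 mm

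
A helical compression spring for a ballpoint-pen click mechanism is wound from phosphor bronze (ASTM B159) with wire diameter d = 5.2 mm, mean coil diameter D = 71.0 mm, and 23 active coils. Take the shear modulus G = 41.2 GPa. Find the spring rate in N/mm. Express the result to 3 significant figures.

0.457 N/mm

k = Gd⁴/(8D³N_a) = (41.2×10³ × 5.2⁴) / (8 × 71.0³ × 23)
  = 3.01239e+07 / 6.58556e+07 = 0.45742 N/mm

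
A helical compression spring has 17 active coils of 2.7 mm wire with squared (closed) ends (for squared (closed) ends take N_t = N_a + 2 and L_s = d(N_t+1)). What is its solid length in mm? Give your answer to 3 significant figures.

squared (closed) ends: N_t = N_a + 2 = 17 + 2 = 19
L_s = d·(N_t+1) = 2.7 × 20 = 54 mm

54.0 mm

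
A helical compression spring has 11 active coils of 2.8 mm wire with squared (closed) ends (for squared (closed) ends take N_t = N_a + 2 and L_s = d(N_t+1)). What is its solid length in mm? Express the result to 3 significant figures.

squared (closed) ends: N_t = N_a + 2 = 11 + 2 = 13
L_s = d·(N_t+1) = 2.8 × 14 = 39.2 mm

39.2 mm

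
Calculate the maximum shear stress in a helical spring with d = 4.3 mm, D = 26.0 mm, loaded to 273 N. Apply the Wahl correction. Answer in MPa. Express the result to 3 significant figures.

284 MPa

Spring index C = D/d = 26.0/4.3 = 6.0465
K_W = (4C−1)/(4C−4) + 0.615/C = 23.186/20.186 + 0.1017 = 1.2503
τ₀ = 8FD/(πd³) = 8·273·26.0/(π·4.3³) = 56784/249.78 = 227.34 MPa
τ_max = K·τ₀ = 1.2503 × 227.34 = 284.25 MPa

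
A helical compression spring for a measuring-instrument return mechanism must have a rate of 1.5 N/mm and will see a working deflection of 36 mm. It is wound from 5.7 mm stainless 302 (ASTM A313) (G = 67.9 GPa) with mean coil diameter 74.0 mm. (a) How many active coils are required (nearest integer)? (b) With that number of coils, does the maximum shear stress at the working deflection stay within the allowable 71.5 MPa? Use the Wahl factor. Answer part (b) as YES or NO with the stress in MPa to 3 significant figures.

(a) 15 coils; (b) YES, τ_max = 59.9 MPa

N_a = Gd⁴/(8D³k) = (67.9×10³)(5.7⁴)/(8·74.0³·1.5) = 14.74 → N_a = 15
Actual rate k = Gd⁴/(8D³·15) = 1.474 N/mm
Working load F = kδ = 1.474·36 = 53.063 N
C = 74.0/5.7 = 12.9825; K_W = (4C−1)/(4C−4)+0.615/C = 1.1100
τ_max = K_W·8FD/(πd³) = 1.1100·53.994 = 59.931 MPa
τ_max ≤ 71.5 MPa → acceptable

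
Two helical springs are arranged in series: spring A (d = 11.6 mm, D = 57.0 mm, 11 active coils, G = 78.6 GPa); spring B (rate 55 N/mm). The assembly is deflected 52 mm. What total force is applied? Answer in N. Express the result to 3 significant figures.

1750 N

k_A = Gd⁴/(8D³N_a) = (78.6×10³)(11.6⁴)/(8·57.0³·11) = 87.327 N/mm
Series: 1/k_eq = 1/87.327 + 1/55 = 0.029633; k_eq = 33.746 N/mm
F = k_eq·δ = 33.746·52 = 1754.8 N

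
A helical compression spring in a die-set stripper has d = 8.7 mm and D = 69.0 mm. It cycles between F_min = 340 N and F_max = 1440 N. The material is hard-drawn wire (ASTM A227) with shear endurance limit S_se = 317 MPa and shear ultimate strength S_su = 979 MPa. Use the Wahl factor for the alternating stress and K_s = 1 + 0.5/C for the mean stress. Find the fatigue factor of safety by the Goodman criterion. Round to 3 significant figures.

1.24

C = D/d = 69.0/8.7 = 7.9310; K_W = (4C−1)/(4C−4)+0.615/C = 1.1858; K_s = 1+0.5/C = 1.0630
F_a = (F_max−F_min)/2 = 550 N; F_m = (F_max+F_min)/2 = 890 N
τ_a = K_W·8F_aD/(πd³) = 1.1858 × 146.76 = 174.02 MPa
τ_m = K_s·8F_mD/(πd³) = 1.0630 × 237.48 = 252.45 MPa
Goodman: 1/n_f = τ_a/S_se + τ_m/S_su = 174.02/317 + 252.45/979 = 0.54895 + 0.25786 = 0.80681
n_f = 1/0.80681 = 1.239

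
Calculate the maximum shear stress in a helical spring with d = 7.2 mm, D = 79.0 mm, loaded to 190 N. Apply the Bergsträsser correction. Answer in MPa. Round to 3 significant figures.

115 MPa

Spring index C = D/d = 79.0/7.2 = 10.9722
K_B = (4C+2)/(4C−3) = 45.889/40.889 = 1.1223
τ₀ = 8FD/(πd³) = 8·190·79.0/(π·7.2³) = 120080/1172.6 = 102.41 MPa
τ_max = K·τ₀ = 1.1223 × 102.41 = 114.93 MPa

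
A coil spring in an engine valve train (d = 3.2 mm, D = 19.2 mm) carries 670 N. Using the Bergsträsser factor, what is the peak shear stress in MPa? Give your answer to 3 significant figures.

Spring index C = D/d = 19.2/3.2 = 6.0000
K_B = (4C+2)/(4C−3) = 26.000/21.000 = 1.2381
τ₀ = 8FD/(πd³) = 8·670·19.2/(π·3.2³) = 102912/102.94 = 999.69 MPa
τ_max = K·τ₀ = 1.2381 × 999.69 = 1237.7 MPa

1240 MPa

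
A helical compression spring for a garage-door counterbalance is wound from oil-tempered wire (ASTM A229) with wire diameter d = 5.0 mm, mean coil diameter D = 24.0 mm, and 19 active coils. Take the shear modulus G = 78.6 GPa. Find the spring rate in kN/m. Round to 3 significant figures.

23.4 kN/m

k = Gd⁴/(8D³N_a) = (78.6×10³ × 5.0⁴) / (8 × 24.0³ × 19)
  = 4.9125e+07 / 2.10125e+06 = 23.379 N/mm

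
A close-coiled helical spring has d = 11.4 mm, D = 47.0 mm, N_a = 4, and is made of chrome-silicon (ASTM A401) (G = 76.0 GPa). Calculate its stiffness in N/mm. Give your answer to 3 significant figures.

386 N/mm

k = Gd⁴/(8D³N_a) = (76.0×10³ × 11.4⁴) / (8 × 47.0³ × 4)
  = 1.28361e+09 / 3.32234e+06 = 386.36 N/mm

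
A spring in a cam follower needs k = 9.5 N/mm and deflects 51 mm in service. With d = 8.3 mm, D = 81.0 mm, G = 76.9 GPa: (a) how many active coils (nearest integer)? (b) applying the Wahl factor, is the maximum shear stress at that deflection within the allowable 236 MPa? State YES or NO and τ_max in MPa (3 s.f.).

(a) 9 coils; (b) YES, τ_max = 202 MPa

N_a = Gd⁴/(8D³k) = (76.9×10³)(8.3⁴)/(8·81.0³·9.5) = 9.036 → N_a = 9
Actual rate k = Gd⁴/(8D³·9) = 9.5379 N/mm
Working load F = kδ = 9.5379·51 = 486.43 N
C = 81.0/8.3 = 9.7590; K_W = (4C−1)/(4C−4)+0.615/C = 1.1486
τ_max = K_W·8FD/(πd³) = 1.1486·175.47 = 201.56 MPa
τ_max ≤ 236 MPa → acceptable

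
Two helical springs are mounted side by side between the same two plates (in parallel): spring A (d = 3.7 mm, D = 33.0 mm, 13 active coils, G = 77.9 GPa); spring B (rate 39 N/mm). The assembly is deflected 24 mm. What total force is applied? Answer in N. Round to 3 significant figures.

k_A = Gd⁴/(8D³N_a) = (77.9×10³)(3.7⁴)/(8·33.0³·13) = 3.9063 N/mm
Parallel: k_eq = 3.9063 + 39 = 42.906 N/mm
F = k_eq·δ = 42.906·24 = 1029.8 N

1030 N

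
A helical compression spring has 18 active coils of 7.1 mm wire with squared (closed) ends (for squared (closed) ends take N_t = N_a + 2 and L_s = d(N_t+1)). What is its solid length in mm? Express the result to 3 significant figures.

149 mm

squared (closed) ends: N_t = N_a + 2 = 18 + 2 = 20
L_s = d·(N_t+1) = 7.1 × 21 = 149.1 mm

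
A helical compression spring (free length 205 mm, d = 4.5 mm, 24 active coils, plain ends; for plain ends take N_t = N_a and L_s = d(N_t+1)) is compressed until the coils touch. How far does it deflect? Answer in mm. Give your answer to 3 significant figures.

92.5 mm

N_t = 24; L_s = 4.5·25 = 112.5 mm
δ_solid = L₀ − L_s = 205 − 112.5 = 92.5 mm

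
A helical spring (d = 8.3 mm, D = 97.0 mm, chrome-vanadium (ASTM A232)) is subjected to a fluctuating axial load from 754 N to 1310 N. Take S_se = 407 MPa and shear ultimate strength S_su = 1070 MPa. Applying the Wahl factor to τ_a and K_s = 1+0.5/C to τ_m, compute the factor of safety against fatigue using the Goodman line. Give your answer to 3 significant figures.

C = D/d = 97.0/8.3 = 11.6867; K_W = (4C−1)/(4C−4)+0.615/C = 1.1228; K_s = 1+0.5/C = 1.0428
F_a = (F_max−F_min)/2 = 278 N; F_m = (F_max+F_min)/2 = 1032 N
τ_a = K_W·8F_aD/(πd³) = 1.1228 × 120.09 = 134.84 MPa
τ_m = K_s·8F_mD/(πd³) = 1.0428 × 445.82 = 464.89 MPa
Goodman: 1/n_f = τ_a/S_se + τ_m/S_su = 134.84/407 + 464.89/1070 = 0.33131 + 0.43448 = 0.76579
n_f = 1/0.76579 = 1.306

1.31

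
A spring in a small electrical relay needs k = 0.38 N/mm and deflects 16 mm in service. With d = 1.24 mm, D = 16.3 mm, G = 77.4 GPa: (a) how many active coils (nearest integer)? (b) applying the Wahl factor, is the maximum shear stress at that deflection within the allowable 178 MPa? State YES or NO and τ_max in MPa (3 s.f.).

N_a = Gd⁴/(8D³k) = (77.4×10³)(1.24⁴)/(8·16.3³·0.38) = 13.9 → N_a = 14
Actual rate k = Gd⁴/(8D³·14) = 0.37727 N/mm
Working load F = kδ = 0.37727·16 = 6.0362 N
C = 16.3/1.24 = 13.1452; K_W = (4C−1)/(4C−4)+0.615/C = 1.1085
τ_max = K_W·8FD/(πd³) = 1.1085·131.41 = 145.67 MPa
τ_max ≤ 178 MPa → acceptable

(a) 14 coils; (b) YES, τ_max = 146 MPa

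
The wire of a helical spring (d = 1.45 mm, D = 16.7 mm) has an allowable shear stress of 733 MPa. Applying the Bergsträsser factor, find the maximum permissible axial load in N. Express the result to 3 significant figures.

C = D/d = 16.7/1.45 = 11.5172
K_B = (4C+2)/(4C−3) = 48.069/43.069 = 1.1161
τ_max = K·8FD/(πd³) → F_max = τ_allow·πd³/(8DK)
F_max = 733·π·1.45³/(8·16.7·1.1161) = 7020.3/149.11 = 47.082 N

47.1 N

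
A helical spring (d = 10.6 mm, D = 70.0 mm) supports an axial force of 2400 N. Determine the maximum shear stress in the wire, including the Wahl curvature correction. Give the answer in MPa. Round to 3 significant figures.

Spring index C = D/d = 70.0/10.6 = 6.6038
K_W = (4C−1)/(4C−4) + 0.615/C = 25.415/22.415 + 0.0931 = 1.2270
τ₀ = 8FD/(πd³) = 8·2400·70.0/(π·10.6³) = 1.344e+06/3741.7 = 359.2 MPa
τ_max = K·τ₀ = 1.2270 × 359.2 = 440.72 MPa

441 MPa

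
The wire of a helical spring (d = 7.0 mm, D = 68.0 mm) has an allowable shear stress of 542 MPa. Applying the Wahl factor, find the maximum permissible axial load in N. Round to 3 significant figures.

C = D/d = 68.0/7.0 = 9.7143
K_W = (4C−1)/(4C−4) + 0.615/C = 37.857/34.857 + 0.0633 = 1.1494
τ_max = K·8FD/(πd³) → F_max = τ_allow·πd³/(8DK)
F_max = 542·π·7.0³/(8·68.0·1.1494) = 5.8404e+05/625.26 = 934.08 N

934 N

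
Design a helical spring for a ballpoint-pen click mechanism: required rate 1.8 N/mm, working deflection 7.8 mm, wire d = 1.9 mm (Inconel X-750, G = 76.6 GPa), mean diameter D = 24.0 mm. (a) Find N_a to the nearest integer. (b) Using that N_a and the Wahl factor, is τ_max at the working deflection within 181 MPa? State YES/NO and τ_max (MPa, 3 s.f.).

N_a = Gd⁴/(8D³k) = (76.6×10³)(1.9⁴)/(8·24.0³·1.8) = 5.015 → N_a = 5
Actual rate k = Gd⁴/(8D³·5) = 1.8053 N/mm
Working load F = kδ = 1.8053·7.8 = 14.081 N
C = 24.0/1.9 = 12.6316; K_W = (4C−1)/(4C−4)+0.615/C = 1.1132
τ_max = K_W·8FD/(πd³) = 1.1132·125.47 = 139.67 MPa
τ_max ≤ 181 MPa → acceptable

(a) 5 coils; (b) YES, τ_max = 140 MPa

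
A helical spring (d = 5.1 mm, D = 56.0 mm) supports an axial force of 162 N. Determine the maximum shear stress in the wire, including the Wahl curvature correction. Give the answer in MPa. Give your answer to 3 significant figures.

Spring index C = D/d = 56.0/5.1 = 10.9804
K_W = (4C−1)/(4C−4) + 0.615/C = 42.922/39.922 + 0.0560 = 1.1312
τ₀ = 8FD/(πd³) = 8·162·56.0/(π·5.1³) = 72576/416.74 = 174.15 MPa
τ_max = K·τ₀ = 1.1312 × 174.15 = 197 MPa

197 MPa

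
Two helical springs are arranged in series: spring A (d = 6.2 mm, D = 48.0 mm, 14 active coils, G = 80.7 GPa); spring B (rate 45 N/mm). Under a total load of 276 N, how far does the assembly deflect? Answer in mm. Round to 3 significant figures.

34.8 mm

k_A = Gd⁴/(8D³N_a) = (80.7×10³)(6.2⁴)/(8·48.0³·14) = 9.6272 N/mm
Series: 1/k_eq = 1/9.6272 + 1/45 = 0.12609; k_eq = 7.9305 N/mm
δ = F/k_eq = 276/7.9305 = 34.802 mm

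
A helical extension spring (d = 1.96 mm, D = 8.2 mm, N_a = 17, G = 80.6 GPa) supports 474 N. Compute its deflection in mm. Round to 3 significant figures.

29.9 mm

k = Gd⁴/(8D³N_a) = (80.6×10³)(1.96⁴)/(8·8.2³·17) = 15.863 N/mm
δ = F/k = 474 / 15.863 = 29.881 mm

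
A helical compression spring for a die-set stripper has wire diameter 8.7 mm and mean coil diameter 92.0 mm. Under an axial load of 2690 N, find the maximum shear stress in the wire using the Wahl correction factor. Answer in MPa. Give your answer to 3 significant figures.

Spring index C = D/d = 92.0/8.7 = 10.5747
K_W = (4C−1)/(4C−4) + 0.615/C = 41.299/38.299 + 0.0582 = 1.1365
τ₀ = 8FD/(πd³) = 8·2690·92.0/(π·8.7³) = 1.97984e+06/2068.7 = 957.02 MPa
τ_max = K·τ₀ = 1.1365 × 957.02 = 1087.6 MPa

1090 MPa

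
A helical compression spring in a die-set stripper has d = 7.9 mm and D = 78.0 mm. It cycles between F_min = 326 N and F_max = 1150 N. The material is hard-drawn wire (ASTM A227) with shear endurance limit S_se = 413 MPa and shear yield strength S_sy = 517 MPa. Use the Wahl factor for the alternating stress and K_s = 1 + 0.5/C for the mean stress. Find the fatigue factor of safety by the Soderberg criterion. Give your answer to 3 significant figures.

C = D/d = 78.0/7.9 = 9.8734; K_W = (4C−1)/(4C−4)+0.615/C = 1.1468; K_s = 1+0.5/C = 1.0506
F_a = (F_max−F_min)/2 = 412 N; F_m = (F_max+F_min)/2 = 738 N
τ_a = K_W·8F_aD/(πd³) = 1.1468 × 165.98 = 190.35 MPa
τ_m = K_s·8F_mD/(πd³) = 1.0506 × 297.31 = 312.37 MPa
Soderberg: 1/n_f = τ_a/S_se + τ_m/S_sy = 190.35/413 + 312.37/517 = 0.46088 + 0.60419 = 1.0651
n_f = 1/1.0651 = 0.9389

0.939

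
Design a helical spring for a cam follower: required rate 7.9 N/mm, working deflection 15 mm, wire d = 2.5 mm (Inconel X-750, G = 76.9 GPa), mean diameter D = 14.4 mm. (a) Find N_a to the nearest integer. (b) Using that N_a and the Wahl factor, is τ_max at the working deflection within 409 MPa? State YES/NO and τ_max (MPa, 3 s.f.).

N_a = Gd⁴/(8D³k) = (76.9×10³)(2.5⁴)/(8·14.4³·7.9) = 15.92 → N_a = 16
Actual rate k = Gd⁴/(8D³·16) = 7.8594 N/mm
Working load F = kδ = 7.8594·15 = 117.89 N
C = 14.4/2.5 = 5.7600; K_W = (4C−1)/(4C−4)+0.615/C = 1.2643
τ_max = K_W·8FD/(πd³) = 1.2643·276.67 = 349.8 MPa
τ_max ≤ 409 MPa → acceptable

(a) 16 coils; (b) YES, τ_max = 350 MPa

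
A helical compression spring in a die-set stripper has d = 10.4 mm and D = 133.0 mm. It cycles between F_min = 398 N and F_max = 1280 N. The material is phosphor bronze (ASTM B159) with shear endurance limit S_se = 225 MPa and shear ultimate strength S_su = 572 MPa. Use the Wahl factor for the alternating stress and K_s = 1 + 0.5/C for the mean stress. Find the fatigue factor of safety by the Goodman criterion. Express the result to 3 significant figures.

0.897

C = D/d = 133.0/10.4 = 12.7885; K_W = (4C−1)/(4C−4)+0.615/C = 1.1117; K_s = 1+0.5/C = 1.0391
F_a = (F_max−F_min)/2 = 441 N; F_m = (F_max+F_min)/2 = 839 N
τ_a = K_W·8F_aD/(πd³) = 1.1117 × 132.78 = 147.61 MPa
τ_m = K_s·8F_mD/(πd³) = 1.0391 × 252.61 = 262.49 MPa
Goodman: 1/n_f = τ_a/S_se + τ_m/S_su = 147.61/225 + 262.49/572 = 0.65605 + 0.45890 = 1.115
n_f = 1/1.115 = 0.8969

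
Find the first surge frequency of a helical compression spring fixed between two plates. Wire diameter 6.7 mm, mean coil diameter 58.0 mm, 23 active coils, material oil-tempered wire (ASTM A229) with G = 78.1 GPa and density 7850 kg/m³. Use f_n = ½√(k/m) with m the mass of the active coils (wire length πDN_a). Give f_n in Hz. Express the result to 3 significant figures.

30.7 Hz

k = Gd⁴/(8D³N_a) = (78.1×10³)(6.7⁴)/(8·58.0³·23) = 4.3838 N/mm = 4383.8 N/m
Wire length L = πDN_a = π·58.0·23 = 4190.9 mm
m = ρ·(πd²/4)·L = 7850 × 35.257×10⁻⁶ m² × 4.1909 m = 1.1599 kg
f_n = ½√(k/m) = 0.5·√(4383.8/1.1599) = 0.5·√(3779.5) = 30.739 Hz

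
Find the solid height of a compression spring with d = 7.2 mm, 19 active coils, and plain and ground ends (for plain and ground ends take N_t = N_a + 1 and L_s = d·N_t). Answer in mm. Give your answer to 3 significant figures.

plain and ground ends: N_t = N_a + 1 = 19 + 1 = 20
L_s = d·N_t = 7.2 × 20 = 144 mm

144 mm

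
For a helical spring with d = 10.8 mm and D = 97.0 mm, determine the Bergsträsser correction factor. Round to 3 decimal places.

C = D/d = 97.0/10.8 = 8.9815
K_B = (4C+2)/(4C−3) = 37.926/32.926 = 1.1519

1.152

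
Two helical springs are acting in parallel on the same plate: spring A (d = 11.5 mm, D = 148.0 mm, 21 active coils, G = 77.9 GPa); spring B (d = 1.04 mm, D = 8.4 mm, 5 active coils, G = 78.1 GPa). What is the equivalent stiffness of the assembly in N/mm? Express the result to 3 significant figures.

6.36 N/mm

k_A = Gd⁴/(8D³N_a) = (77.9×10³)(11.5⁴)/(8·148.0³·21) = 2.5017 N/mm
k_B = Gd⁴/(8D³N_a) = (78.1×10³)(1.04⁴)/(8·8.4³·5) = 3.8538 N/mm
Parallel: k_eq = 2.5017 + 3.8538 = 6.3555 N/mm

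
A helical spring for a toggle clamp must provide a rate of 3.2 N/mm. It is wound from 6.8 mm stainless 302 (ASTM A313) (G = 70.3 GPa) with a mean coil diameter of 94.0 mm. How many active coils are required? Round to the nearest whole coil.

7

N_a = Gd⁴/(8D³k) = (70.3×10³ × 6.8⁴)/(8 × 94.0³ × 3.2)
    = 1.50311e+08 / 2.1263e+07 = 7.069 → 7 coils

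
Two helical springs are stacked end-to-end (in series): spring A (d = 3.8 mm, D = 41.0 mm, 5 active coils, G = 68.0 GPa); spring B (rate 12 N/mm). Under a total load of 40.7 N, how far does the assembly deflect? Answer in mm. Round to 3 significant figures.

k_A = Gd⁴/(8D³N_a) = (68.0×10³)(3.8⁴)/(8·41.0³·5) = 5.1432 N/mm
Series: 1/k_eq = 1/5.1432 + 1/12 = 0.27777; k_eq = 3.6002 N/mm
δ = F/k_eq = 40.7/3.6002 = 11.305 mm

11.3 mm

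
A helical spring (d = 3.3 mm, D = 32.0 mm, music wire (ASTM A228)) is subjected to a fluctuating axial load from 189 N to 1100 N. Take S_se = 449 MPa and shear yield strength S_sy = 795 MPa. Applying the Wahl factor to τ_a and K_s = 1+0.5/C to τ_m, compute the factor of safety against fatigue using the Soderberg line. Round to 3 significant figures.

0.218

C = D/d = 32.0/3.3 = 9.6970; K_W = (4C−1)/(4C−4)+0.615/C = 1.1497; K_s = 1+0.5/C = 1.0516
F_a = (F_max−F_min)/2 = 455.5 N; F_m = (F_max+F_min)/2 = 644.5 N
τ_a = K_W·8F_aD/(πd³) = 1.1497 × 1032.8 = 1187.4 MPa
τ_m = K_s·8F_mD/(πd³) = 1.0516 × 1461.4 = 1536.8 MPa
Soderberg: 1/n_f = τ_a/S_se + τ_m/S_sy = 1187.4/449 + 1536.8/795 = 2.64460 + 1.93303 = 4.5776
n_f = 1/4.5776 = 0.2185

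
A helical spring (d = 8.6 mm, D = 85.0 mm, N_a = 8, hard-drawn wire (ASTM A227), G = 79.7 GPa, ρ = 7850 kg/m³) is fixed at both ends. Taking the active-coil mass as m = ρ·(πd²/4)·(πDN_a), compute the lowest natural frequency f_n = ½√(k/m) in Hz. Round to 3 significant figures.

k = Gd⁴/(8D³N_a) = (79.7×10³)(8.6⁴)/(8·85.0³·8) = 11.092 N/mm = 11092 N/m
Wire length L = πDN_a = π·85.0·8 = 2136.3 mm
m = ρ·(πd²/4)·L = 7850 × 58.088×10⁻⁶ m² × 2.1363 m = 0.97413 kg
f_n = ½√(k/m) = 0.5·√(11092/0.97413) = 0.5·√(11387) = 53.354 Hz

53.4 Hz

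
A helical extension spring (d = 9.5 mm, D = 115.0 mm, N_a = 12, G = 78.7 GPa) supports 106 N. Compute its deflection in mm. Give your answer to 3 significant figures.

k = Gd⁴/(8D³N_a) = (78.7×10³)(9.5⁴)/(8·115.0³·12) = 4.3904 N/mm
δ = F/k = 106 / 4.3904 = 24.144 mm

24.1 mm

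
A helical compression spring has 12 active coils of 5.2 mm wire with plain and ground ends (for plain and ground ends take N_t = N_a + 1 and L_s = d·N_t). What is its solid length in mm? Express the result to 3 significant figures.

67.6 mm

plain and ground ends: N_t = N_a + 1 = 12 + 1 = 13
L_s = d·N_t = 5.2 × 13 = 67.6 mm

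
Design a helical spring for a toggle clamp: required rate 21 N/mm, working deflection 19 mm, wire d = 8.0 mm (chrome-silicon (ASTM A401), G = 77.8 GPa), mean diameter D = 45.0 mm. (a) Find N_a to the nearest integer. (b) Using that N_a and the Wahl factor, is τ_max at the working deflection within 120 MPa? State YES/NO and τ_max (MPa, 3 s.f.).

N_a = Gd⁴/(8D³k) = (77.8×10³)(8.0⁴)/(8·45.0³·21) = 20.82 → N_a = 21
Actual rate k = Gd⁴/(8D³·21) = 20.816 N/mm
Working load F = kδ = 20.816·19 = 395.5 N
C = 45.0/8.0 = 5.6250; K_W = (4C−1)/(4C−4)+0.615/C = 1.2715
τ_max = K_W·8FD/(πd³) = 1.2715·88.517 = 112.55 MPa
τ_max ≤ 120 MPa → acceptable

(a) 21 coils; (b) YES, τ_max = 113 MPa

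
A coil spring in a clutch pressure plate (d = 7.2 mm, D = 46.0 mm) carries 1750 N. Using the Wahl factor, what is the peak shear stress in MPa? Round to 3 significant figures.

Spring index C = D/d = 46.0/7.2 = 6.3889
K_W = (4C−1)/(4C−4) + 0.615/C = 24.556/21.556 + 0.0963 = 1.2354
τ₀ = 8FD/(πd³) = 8·1750·46.0/(π·7.2³) = 644000/1172.6 = 549.21 MPa
τ_max = K·τ₀ = 1.2354 × 549.21 = 678.51 MPa

679 MPa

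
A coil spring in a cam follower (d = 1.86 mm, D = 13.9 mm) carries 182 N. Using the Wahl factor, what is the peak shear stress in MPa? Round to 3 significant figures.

Spring index C = D/d = 13.9/1.86 = 7.4731
K_W = (4C−1)/(4C−4) + 0.615/C = 28.892/25.892 + 0.0823 = 1.1982
τ₀ = 8FD/(πd³) = 8·182·13.9/(π·1.86³) = 20238.4/20.216 = 1001.1 MPa
τ_max = K·τ₀ = 1.1982 × 1001.1 = 1199.5 MPa

1200 MPa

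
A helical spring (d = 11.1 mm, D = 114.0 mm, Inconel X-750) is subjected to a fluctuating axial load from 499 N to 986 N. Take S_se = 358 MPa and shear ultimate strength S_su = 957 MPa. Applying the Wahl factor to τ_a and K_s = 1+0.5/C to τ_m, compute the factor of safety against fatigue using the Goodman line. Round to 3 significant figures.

C = D/d = 114.0/11.1 = 10.2703; K_W = (4C−1)/(4C−4)+0.615/C = 1.1408; K_s = 1+0.5/C = 1.0487
F_a = (F_max−F_min)/2 = 243.5 N; F_m = (F_max+F_min)/2 = 742.5 N
τ_a = K_W·8F_aD/(πd³) = 1.1408 × 51.686 = 58.963 MPa
τ_m = K_s·8F_mD/(πd³) = 1.0487 × 157.61 = 165.28 MPa
Goodman: 1/n_f = τ_a/S_se + τ_m/S_su = 58.963/358 + 165.28/957 = 0.16470 + 0.17271 = 0.33741
n_f = 1/0.33741 = 2.964

2.96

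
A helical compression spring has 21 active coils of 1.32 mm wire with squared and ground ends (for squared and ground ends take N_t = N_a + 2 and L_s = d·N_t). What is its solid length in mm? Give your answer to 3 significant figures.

squared and ground ends: N_t = N_a + 2 = 21 + 2 = 23
L_s = d·N_t = 1.32 × 23 = 30.36 mm

30.4 mm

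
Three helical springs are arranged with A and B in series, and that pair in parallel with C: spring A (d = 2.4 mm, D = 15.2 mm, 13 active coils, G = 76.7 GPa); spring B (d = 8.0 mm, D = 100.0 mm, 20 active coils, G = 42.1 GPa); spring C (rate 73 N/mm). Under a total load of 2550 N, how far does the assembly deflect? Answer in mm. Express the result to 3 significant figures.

k_A = Gd⁴/(8D³N_a) = (76.7×10³)(2.4⁴)/(8·15.2³·13) = 6.9675 N/mm
k_B = Gd⁴/(8D³N_a) = (42.1×10³)(8.0⁴)/(8·100.0³·20) = 1.0778 N/mm
Springs A,B series: k_AB = 1/(1/6.9675+1/1.0778) = 0.93338 N/mm; parallel with C: k_eq = 0.93338+73 = 73.933 N/mm
δ = F/k_eq = 2550/73.933 = 34.491 mm

34.5 mm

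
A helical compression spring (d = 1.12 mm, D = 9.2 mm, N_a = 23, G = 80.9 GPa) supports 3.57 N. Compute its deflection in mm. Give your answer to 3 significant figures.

4.02 mm

k = Gd⁴/(8D³N_a) = (80.9×10³)(1.12⁴)/(8·9.2³·23) = 0.88846 N/mm
δ = F/k = 3.57 / 0.88846 = 4.0182 mm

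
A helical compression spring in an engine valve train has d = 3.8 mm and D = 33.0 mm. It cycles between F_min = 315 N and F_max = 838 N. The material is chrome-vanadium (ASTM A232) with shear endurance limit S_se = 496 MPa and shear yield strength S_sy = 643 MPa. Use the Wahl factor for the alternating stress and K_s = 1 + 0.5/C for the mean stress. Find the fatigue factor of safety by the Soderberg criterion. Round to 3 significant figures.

C = D/d = 33.0/3.8 = 8.6842; K_W = (4C−1)/(4C−4)+0.615/C = 1.1684; K_s = 1+0.5/C = 1.0576
F_a = (F_max−F_min)/2 = 261.5 N; F_m = (F_max+F_min)/2 = 576.5 N
τ_a = K_W·8F_aD/(πd³) = 1.1684 × 400.47 = 467.92 MPa
τ_m = K_s·8F_mD/(πd³) = 1.0576 × 882.88 = 933.71 MPa
Soderberg: 1/n_f = τ_a/S_se + τ_m/S_sy = 467.92/496 + 933.71/643 = 0.94339 + 1.45212 = 2.3955
n_f = 1/2.3955 = 0.4174

0.417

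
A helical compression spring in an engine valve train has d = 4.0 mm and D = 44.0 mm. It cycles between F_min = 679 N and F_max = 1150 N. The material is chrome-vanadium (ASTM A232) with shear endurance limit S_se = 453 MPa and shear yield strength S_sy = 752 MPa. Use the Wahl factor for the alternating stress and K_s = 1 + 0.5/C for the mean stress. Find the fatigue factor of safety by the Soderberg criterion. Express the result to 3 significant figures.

0.307

C = D/d = 44.0/4.0 = 11.0000; K_W = (4C−1)/(4C−4)+0.615/C = 1.1309; K_s = 1+0.5/C = 1.0455
F_a = (F_max−F_min)/2 = 235.5 N; F_m = (F_max+F_min)/2 = 914.5 N
τ_a = K_W·8F_aD/(πd³) = 1.1309 × 412.29 = 466.26 MPa
τ_m = K_s·8F_mD/(πd³) = 1.0455 × 1601 = 1673.8 MPa
Soderberg: 1/n_f = τ_a/S_se + τ_m/S_sy = 466.26/453 + 1673.8/752 = 1.02928 + 2.22579 = 3.2551
n_f = 1/3.2551 = 0.3072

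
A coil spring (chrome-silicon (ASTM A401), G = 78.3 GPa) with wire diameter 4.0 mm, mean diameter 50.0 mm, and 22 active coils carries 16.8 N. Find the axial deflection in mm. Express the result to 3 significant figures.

k = Gd⁴/(8D³N_a) = (78.3×10³)(4.0⁴)/(8·50.0³·22) = 0.91113 N/mm
δ = F/k = 16.8 / 0.91113 = 18.439 mm

18.4 mm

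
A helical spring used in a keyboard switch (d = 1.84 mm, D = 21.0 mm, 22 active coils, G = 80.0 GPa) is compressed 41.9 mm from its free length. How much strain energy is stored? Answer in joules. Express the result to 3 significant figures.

0.494 J

k = Gd⁴/(8D³N_a) = (80.0×10³)(1.84⁴)/(8·21.0³·22) = 0.56259 N/mm
U = ½kδ² = 0.5 × 0.56259 × 41.9² = 493.84 N·mm = 0.49384 J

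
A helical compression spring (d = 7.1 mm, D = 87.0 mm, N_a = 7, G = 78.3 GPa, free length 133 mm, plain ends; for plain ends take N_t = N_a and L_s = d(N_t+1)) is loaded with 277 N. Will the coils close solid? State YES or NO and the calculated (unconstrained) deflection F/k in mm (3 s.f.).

NO, δ = 51.3 mm

k = Gd⁴/(8D³N_a) = (78.3×10³)(7.1⁴)/(8·87.0³·7) = 5.3957 N/mm
N_t = 7; L_s = 7.1·8 = 56.8 mm; δ_solid = L₀ − L_s = 133 − 56.8 = 76.2 mm
δ = F/k = 277/5.3957 = 51.337 mm
δ < δ_solid → spring does not go solid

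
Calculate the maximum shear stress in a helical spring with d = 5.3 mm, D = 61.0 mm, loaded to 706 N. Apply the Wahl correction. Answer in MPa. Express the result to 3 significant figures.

829 MPa

Spring index C = D/d = 61.0/5.3 = 11.5094
K_W = (4C−1)/(4C−4) + 0.615/C = 45.038/42.038 + 0.0534 = 1.1248
τ₀ = 8FD/(πd³) = 8·706·61.0/(π·5.3³) = 344528/467.71 = 736.63 MPa
τ_max = K·τ₀ = 1.1248 × 736.63 = 828.56 MPa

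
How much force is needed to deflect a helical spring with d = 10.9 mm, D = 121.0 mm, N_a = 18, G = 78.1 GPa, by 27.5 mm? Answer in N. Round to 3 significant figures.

k = Gd⁴/(8D³N_a) = (78.1×10³)(10.9⁴)/(8·121.0³·18) = 4.3215 N/mm
F = k·δ = 4.3215 × 27.5 = 118.84 N

119 N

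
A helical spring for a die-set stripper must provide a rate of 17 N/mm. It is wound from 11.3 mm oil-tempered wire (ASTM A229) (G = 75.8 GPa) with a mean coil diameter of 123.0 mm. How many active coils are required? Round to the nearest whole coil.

5

N_a = Gd⁴/(8D³k) = (75.8×10³ × 11.3⁴)/(8 × 123.0³ × 17)
    = 1.2359e+09 / 2.53078e+08 = 4.883 → 5 coils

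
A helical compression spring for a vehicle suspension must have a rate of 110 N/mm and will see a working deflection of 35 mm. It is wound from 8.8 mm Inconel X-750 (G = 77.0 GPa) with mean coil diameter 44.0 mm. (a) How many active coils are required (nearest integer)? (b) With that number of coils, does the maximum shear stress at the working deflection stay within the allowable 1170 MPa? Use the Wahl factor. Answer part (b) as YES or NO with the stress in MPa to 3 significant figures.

N_a = Gd⁴/(8D³k) = (77.0×10³)(8.8⁴)/(8·44.0³·110) = 6.16 → N_a = 6
Actual rate k = Gd⁴/(8D³·6) = 112.93 N/mm
Working load F = kδ = 112.93·35 = 3952.7 N
C = 44.0/8.8 = 5.0000; K_W = (4C−1)/(4C−4)+0.615/C = 1.3105
τ_max = K_W·8FD/(πd³) = 1.3105·649.88 = 851.67 MPa
τ_max ≤ 1170 MPa → acceptable

(a) 6 coils; (b) YES, τ_max = 852 MPa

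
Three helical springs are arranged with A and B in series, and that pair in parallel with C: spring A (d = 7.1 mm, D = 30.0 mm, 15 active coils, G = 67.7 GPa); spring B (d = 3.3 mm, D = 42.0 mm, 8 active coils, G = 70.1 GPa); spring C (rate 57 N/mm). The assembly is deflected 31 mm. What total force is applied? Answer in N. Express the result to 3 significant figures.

1820 N

k_A = Gd⁴/(8D³N_a) = (67.7×10³)(7.1⁴)/(8·30.0³·15) = 53.098 N/mm
k_B = Gd⁴/(8D³N_a) = (70.1×10³)(3.3⁴)/(8·42.0³·8) = 1.7533 N/mm
Springs A,B series: k_AB = 1/(1/53.098+1/1.7533) = 1.6972 N/mm; parallel with C: k_eq = 1.6972+57 = 58.697 N/mm
F = k_eq·δ = 58.697·31 = 1819.6 N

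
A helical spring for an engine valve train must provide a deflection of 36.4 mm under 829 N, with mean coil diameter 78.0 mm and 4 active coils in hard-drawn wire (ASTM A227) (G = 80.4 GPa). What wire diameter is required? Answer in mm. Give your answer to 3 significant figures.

8.10 mm

Required rate k = F/δ = 829/36.4 = 22.775 N/mm
d = (8D³N_a·k / G)^(1/4) = (8·78.0³·4·22.775 / (80.4×10³))^0.25
  = (4301.6)^0.25 = 8.0986 mm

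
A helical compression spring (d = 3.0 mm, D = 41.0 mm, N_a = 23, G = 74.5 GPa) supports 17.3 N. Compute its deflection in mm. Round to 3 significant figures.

36.4 mm

k = Gd⁴/(8D³N_a) = (74.5×10³)(3.0⁴)/(8·41.0³·23) = 0.47585 N/mm
δ = F/k = 17.3 / 0.47585 = 36.356 mm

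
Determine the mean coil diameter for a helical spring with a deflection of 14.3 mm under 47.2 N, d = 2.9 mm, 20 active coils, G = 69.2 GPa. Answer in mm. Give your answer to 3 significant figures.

Required rate k = F/δ = 47.2/14.3 = 3.3007 N/mm
D = (Gd⁴/(8N_a·k))^(1/3) = (69.2×10³·2.9⁴/(8·20·3.3007))^(1/3)
  = (9267.7)^(1/3) = 21.0051 mm

21.0 mm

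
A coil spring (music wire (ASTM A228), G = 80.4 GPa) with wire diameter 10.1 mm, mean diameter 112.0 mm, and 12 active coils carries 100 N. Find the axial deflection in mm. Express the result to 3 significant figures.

k = Gd⁴/(8D³N_a) = (80.4×10³)(10.1⁴)/(8·112.0³·12) = 6.2032 N/mm
δ = F/k = 100 / 6.2032 = 16.121 mm

16.1 mm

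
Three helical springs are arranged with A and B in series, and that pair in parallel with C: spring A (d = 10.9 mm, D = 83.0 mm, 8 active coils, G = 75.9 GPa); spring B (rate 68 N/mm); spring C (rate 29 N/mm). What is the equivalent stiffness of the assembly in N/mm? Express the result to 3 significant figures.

k_A = Gd⁴/(8D³N_a) = (75.9×10³)(10.9⁴)/(8·83.0³·8) = 29.277 N/mm
Springs A,B series: k_AB = 1/(1/29.277+1/68) = 20.466 N/mm; parallel with C: k_eq = 20.466+29 = 49.466 N/mm

49.5 N/mm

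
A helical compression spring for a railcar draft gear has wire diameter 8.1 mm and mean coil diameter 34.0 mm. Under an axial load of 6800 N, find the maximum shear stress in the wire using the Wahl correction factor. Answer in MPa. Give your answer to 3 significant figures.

Spring index C = D/d = 34.0/8.1 = 4.1975
K_W = (4C−1)/(4C−4) + 0.615/C = 15.790/12.790 + 0.1465 = 1.3811
τ₀ = 8FD/(πd³) = 8·6800·34.0/(π·8.1³) = 1.8496e+06/1669.6 = 1107.8 MPa
τ_max = K·τ₀ = 1.3811 × 1107.8 = 1530 MPa

1530 MPa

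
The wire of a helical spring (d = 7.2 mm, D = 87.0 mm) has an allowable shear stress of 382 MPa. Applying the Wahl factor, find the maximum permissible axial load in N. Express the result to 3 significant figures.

C = D/d = 87.0/7.2 = 12.0833
K_W = (4C−1)/(4C−4) + 0.615/C = 47.333/44.333 + 0.0509 = 1.1186
τ_max = K·8FD/(πd³) → F_max = τ_allow·πd³/(8DK)
F_max = 382·π·7.2³/(8·87.0·1.1186) = 4.4793e+05/778.52 = 575.36 N

575 N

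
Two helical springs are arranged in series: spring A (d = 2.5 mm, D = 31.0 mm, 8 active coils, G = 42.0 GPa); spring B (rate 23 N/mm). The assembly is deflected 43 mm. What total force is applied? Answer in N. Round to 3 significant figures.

k_A = Gd⁴/(8D³N_a) = (42.0×10³)(2.5⁴)/(8·31.0³·8) = 0.86049 N/mm
Series: 1/k_eq = 1/0.86049 + 1/23 = 1.2056; k_eq = 0.82945 N/mm
F = k_eq·δ = 0.82945·43 = 35.667 N

35.7 N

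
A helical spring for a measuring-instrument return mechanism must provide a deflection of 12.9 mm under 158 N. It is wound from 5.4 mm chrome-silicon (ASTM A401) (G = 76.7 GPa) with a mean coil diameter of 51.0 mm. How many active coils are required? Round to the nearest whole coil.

Required rate k = F/δ = 158/12.9 = 12.248 N/mm
N_a = Gd⁴/(8D³k) = (76.7×10³ × 5.4⁴)/(8 × 51.0³ × 12.248)
    = 6.52184e+07 / 1.29977e+07 = 5.018 → 5 coils

5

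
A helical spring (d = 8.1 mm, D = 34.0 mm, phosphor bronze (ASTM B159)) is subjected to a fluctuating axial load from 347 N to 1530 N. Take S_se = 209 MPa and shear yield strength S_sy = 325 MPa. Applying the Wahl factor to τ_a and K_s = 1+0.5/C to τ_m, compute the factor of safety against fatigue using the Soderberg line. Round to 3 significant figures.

C = D/d = 34.0/8.1 = 4.1975; K_W = (4C−1)/(4C−4)+0.615/C = 1.3811; K_s = 1+0.5/C = 1.1191
F_a = (F_max−F_min)/2 = 591.5 N; F_m = (F_max+F_min)/2 = 938.5 N
τ_a = K_W·8F_aD/(πd³) = 1.3811 × 96.365 = 133.09 MPa
τ_m = K_s·8F_mD/(πd³) = 1.1191 × 152.9 = 171.11 MPa
Soderberg: 1/n_f = τ_a/S_se + τ_m/S_sy = 133.09/209 + 171.11/325 = 0.63678 + 0.52649 = 1.1633
n_f = 1/1.1633 = 0.8596

0.860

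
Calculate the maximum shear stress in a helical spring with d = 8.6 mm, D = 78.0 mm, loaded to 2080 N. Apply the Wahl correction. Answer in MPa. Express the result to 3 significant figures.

754 MPa

Spring index C = D/d = 78.0/8.6 = 9.0698
K_W = (4C−1)/(4C−4) + 0.615/C = 35.279/32.279 + 0.0678 = 1.1607
τ₀ = 8FD/(πd³) = 8·2080·78.0/(π·8.6³) = 1.29792e+06/1998.2 = 649.54 MPa
τ_max = K·τ₀ = 1.1607 × 649.54 = 753.95 MPa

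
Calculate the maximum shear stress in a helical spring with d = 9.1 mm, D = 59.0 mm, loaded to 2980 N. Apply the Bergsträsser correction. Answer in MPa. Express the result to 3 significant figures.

Spring index C = D/d = 59.0/9.1 = 6.4835
K_B = (4C+2)/(4C−3) = 27.934/22.934 = 1.2180
τ₀ = 8FD/(πd³) = 8·2980·59.0/(π·9.1³) = 1.40656e+06/2367.4 = 594.13 MPa
τ_max = K·τ₀ = 1.2180 × 594.13 = 723.66 MPa

724 MPa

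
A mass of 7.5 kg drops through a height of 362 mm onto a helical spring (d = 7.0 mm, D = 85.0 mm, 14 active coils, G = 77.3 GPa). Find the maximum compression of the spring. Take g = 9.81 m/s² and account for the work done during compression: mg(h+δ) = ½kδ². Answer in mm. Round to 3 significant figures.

k = Gd⁴/(8D³N_a) = (77.3×10³)(7.0⁴)/(8·85.0³·14) = 2.6983 N/mm
W = mg = 7.5 × 9.81 = 73.575 N
½kδ² − Wδ − Wh = 0 → δ = (W + √(W² + 2kWh))/k
δ = (73.575 + √(5413.3 + 143736))/2.6983 = (73.575 + 386.2)/2.6983 = 170.39 mm

170 mm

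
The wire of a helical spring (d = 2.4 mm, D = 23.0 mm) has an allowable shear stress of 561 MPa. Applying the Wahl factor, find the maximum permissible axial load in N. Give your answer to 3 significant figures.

115 N

C = D/d = 23.0/2.4 = 9.5833
K_W = (4C−1)/(4C−4) + 0.615/C = 37.333/34.333 + 0.0642 = 1.1516
τ_max = K·8FD/(πd³) → F_max = τ_allow·πd³/(8DK)
F_max = 561·π·2.4³/(8·23.0·1.1516) = 24364/211.89 = 114.99 N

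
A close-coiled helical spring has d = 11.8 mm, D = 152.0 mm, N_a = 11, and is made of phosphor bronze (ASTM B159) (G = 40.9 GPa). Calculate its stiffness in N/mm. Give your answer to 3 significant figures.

2.57 N/mm

k = Gd⁴/(8D³N_a) = (40.9×10³ × 11.8⁴) / (8 × 152.0³ × 11)
  = 7.9296e+08 / 3.09039e+08 = 2.5659 N/mm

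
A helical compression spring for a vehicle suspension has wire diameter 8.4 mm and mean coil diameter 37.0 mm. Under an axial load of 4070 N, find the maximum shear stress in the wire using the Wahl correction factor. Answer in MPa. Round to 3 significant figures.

Spring index C = D/d = 37.0/8.4 = 4.4048
K_W = (4C−1)/(4C−4) + 0.615/C = 16.619/13.619 + 0.1396 = 1.3599
τ₀ = 8FD/(πd³) = 8·4070·37.0/(π·8.4³) = 1.20472e+06/1862 = 646.99 MPa
τ_max = K·τ₀ = 1.3599 × 646.99 = 879.84 MPa

880 MPa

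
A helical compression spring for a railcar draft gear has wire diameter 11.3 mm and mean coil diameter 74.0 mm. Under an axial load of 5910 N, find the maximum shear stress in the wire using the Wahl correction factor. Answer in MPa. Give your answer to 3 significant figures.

Spring index C = D/d = 74.0/11.3 = 6.5487
K_W = (4C−1)/(4C−4) + 0.615/C = 25.195/22.195 + 0.0939 = 1.2291
τ₀ = 8FD/(πd³) = 8·5910·74.0/(π·11.3³) = 3.49872e+06/4533 = 771.83 MPa
τ_max = K·τ₀ = 1.2291 × 771.83 = 948.65 MPa

949 MPa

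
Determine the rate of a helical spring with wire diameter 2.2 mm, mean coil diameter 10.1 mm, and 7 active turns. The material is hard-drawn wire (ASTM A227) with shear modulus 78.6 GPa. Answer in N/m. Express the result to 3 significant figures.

k = Gd⁴/(8D³N_a) = (78.6×10³ × 2.2⁴) / (8 × 10.1³ × 7)
  = 1.84125e+06 / 57696.9 = 31.913 N/mm = 31913 N/m

31900 N/m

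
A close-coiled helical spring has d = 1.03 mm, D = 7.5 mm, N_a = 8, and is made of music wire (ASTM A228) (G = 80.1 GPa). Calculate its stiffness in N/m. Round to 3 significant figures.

3340 N/m

k = Gd⁴/(8D³N_a) = (80.1×10³ × 1.03⁴) / (8 × 7.5³ × 8)
  = 90153.3 / 27000 = 3.339 N/mm = 3339 N/m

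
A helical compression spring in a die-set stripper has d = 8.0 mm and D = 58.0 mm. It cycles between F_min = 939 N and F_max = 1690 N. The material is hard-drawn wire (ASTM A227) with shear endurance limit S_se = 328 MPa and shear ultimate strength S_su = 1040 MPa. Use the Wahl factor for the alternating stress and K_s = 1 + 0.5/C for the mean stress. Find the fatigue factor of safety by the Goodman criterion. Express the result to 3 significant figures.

1.27

C = D/d = 58.0/8.0 = 7.2500; K_W = (4C−1)/(4C−4)+0.615/C = 1.2048; K_s = 1+0.5/C = 1.0690
F_a = (F_max−F_min)/2 = 375.5 N; F_m = (F_max+F_min)/2 = 1314.5 N
τ_a = K_W·8F_aD/(πd³) = 1.2048 × 108.32 = 130.51 MPa
τ_m = K_s·8F_mD/(πd³) = 1.0690 × 379.19 = 405.34 MPa
Goodman: 1/n_f = τ_a/S_se + τ_m/S_su = 130.51/328 + 405.34/1040 = 0.39789 + 0.38975 = 0.78764
n_f = 1/0.78764 = 1.27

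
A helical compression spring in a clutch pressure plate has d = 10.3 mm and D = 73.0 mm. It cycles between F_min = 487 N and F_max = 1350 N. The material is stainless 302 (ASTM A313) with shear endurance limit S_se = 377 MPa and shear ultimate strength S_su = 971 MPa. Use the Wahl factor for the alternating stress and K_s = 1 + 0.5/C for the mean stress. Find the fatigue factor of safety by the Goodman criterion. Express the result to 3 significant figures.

2.45

C = D/d = 73.0/10.3 = 7.0874; K_W = (4C−1)/(4C−4)+0.615/C = 1.2100; K_s = 1+0.5/C = 1.0705
F_a = (F_max−F_min)/2 = 431.5 N; F_m = (F_max+F_min)/2 = 918.5 N
τ_a = K_W·8F_aD/(πd³) = 1.2100 × 73.406 = 88.82 MPa
τ_m = K_s·8F_mD/(πd³) = 1.0705 × 156.25 = 167.28 MPa
Goodman: 1/n_f = τ_a/S_se + τ_m/S_su = 88.82/377 + 167.28/971 = 0.23560 + 0.17227 = 0.40787
n_f = 1/0.40787 = 2.452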